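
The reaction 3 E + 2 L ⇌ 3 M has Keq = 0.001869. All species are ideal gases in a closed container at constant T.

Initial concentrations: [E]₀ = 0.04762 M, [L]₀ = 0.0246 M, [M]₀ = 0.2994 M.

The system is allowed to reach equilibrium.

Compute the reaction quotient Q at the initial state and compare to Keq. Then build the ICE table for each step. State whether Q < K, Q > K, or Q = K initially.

Q₀ = 4.1069e+05 vs Keq = 0.001869 ⇒ Q>K, reverse
Step 1:
                    E           L           M
  I           0.04762      0.0246      0.2994
  C            0.2847      0.1898     -0.2847
  E            0.3324      0.2144     0.01467
  solve Keq expr → x = -0.09491; check Q = 0.001869

Q₀ = 4.1069e+05; Q > K (proceeds reverse)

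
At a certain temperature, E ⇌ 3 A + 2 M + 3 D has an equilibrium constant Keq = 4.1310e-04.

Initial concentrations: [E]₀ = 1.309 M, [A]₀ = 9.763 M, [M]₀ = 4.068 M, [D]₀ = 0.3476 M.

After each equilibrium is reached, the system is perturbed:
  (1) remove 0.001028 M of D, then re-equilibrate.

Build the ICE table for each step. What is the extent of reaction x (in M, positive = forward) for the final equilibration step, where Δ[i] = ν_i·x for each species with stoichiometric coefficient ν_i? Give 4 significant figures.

x = 3.4229e-04 M

Q₀ = 494.1 vs Keq = 4.1310e-04 ⇒ Q>K, reverse
Step 1:
                   E          A          M          D
  Initial      1.309      9.763      4.068     0.3476
  Change      0.1147     -0.344    -0.2293     -0.344
  Equil        1.424      9.419      3.839   0.003628
  solve Keq expr → x = -0.1147; check Q = 4.1310e-04
Then remove 0.001028 M of D.
Step 2:
                   E          A          M          D
  Initial      1.424      9.419      3.839     0.0026
  Change  -3.4229e-04   0.001027 6.8459e-04   0.001027
  Equil        1.423       9.42      3.839   0.003627
  solve Keq expr → x = 3.4229e-04; check Q = 4.1310e-04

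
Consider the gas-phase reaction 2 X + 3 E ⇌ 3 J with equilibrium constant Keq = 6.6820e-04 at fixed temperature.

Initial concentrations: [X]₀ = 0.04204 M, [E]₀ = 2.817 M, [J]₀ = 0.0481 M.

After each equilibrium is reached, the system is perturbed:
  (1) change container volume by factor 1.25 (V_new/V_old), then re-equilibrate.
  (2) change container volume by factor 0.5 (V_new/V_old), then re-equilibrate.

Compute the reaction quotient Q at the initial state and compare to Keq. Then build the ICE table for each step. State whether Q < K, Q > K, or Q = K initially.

Q₀ = 0.002817; Q > K (proceeds reverse)

Q₀ = 0.002817 vs Keq = 6.6820e-04 ⇒ Q>K, reverse
Step 1:
                   X          E          J
  init       0.04204      2.817     0.0481
  Δ         0.009281    0.01392   -0.01392
  eq         0.05132      2.831    0.03418
  solve Keq expr → x = -0.00464; check Q = 6.6820e-04
Then change container volume by factor 1.25 (V_new/V_old).
Step 2:
                   X          E          J
  init       0.04106      2.265    0.02734
  Δ         0.001994   0.002991  -0.002991
  eq         0.04305      2.268    0.02435
  solve Keq expr → x = -9.9687e-04; check Q = 6.6820e-04
Then change container volume by factor 0.5 (V_new/V_old).
Step 3:
                   X          E          J
  init        0.0861      4.535    0.04871
  Δ         -0.01338   -0.02007    0.02007
  eq         0.07272      4.515    0.06878
  solve Keq expr → x = 0.00669; check Q = 6.6820e-04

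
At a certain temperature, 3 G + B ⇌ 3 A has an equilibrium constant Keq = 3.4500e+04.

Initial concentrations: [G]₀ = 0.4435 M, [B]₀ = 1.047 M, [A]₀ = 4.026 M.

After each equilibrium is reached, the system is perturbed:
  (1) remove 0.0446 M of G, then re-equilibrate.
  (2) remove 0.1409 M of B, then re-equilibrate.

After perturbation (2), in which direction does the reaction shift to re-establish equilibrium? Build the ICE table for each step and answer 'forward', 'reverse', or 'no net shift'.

Direction: reverse

Q₀ = 714.5 vs Keq = 3.4500e+04 ⇒ Q<K, forward
Step 1:
                   G          B          A
  init        0.4435      1.047      4.026
  Δ          -0.3078    -0.1026     0.3078
  eq          0.1357     0.9444      4.334
  solve Keq expr → x = 0.1026; check Q = 3.4500e+04
Then remove 0.0446 M of G.
Step 2:
                   G          B          A
  init       0.09109     0.9444      4.334
  Δ           0.0426     0.0142    -0.0426
  eq          0.1337     0.9586      4.291
  solve Keq expr → x = -0.0142; check Q = 3.4500e+04
Then remove 0.1409 M of B.
Step 3:
                   G          B          A
  init        0.1337     0.8177      4.291
  Δ         0.006916   0.002305  -0.006916
  eq          0.1406       0.82      4.284
  solve Keq expr → x = -0.002305; check Q = 3.4500e+04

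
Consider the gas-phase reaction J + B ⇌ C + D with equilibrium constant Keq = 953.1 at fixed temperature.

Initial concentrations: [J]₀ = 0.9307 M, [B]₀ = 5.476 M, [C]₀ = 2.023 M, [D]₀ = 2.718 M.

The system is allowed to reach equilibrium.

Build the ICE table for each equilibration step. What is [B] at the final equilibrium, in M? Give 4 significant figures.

Q₀ = 1.079 vs Keq = 953.1 ⇒ Q<K, forward
Step 1:
                  J         B         C         D
  Initial    0.9307     5.476     2.023     2.718
  Change    -0.9282   -0.9282    0.9282    0.9282
  Equil    0.002483     4.548     2.951     3.646
  solve Keq expr → x = 0.9282; check Q = 953.1

[B]_eq = 4.548 M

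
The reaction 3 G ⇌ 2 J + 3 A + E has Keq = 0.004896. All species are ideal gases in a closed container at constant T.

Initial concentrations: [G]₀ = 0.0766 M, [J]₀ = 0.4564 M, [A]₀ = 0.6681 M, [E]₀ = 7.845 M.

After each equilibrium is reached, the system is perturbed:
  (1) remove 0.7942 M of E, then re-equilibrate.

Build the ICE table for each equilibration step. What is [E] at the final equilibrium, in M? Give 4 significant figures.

Q₀ = 1084 vs Keq = 0.004896 ⇒ Q>K, reverse
Step 1:
                   G          J          A          E
  Initial     0.0766     0.4564     0.6681      7.845
  Change      0.4838    -0.3225    -0.4838    -0.1613
  Equil       0.5604     0.1339     0.1843      7.684
  solve Keq expr → x = -0.1613; check Q = 0.004896
Then remove 0.7942 M of E.
Step 2:
                   G          J          A          E
  Initial     0.5604     0.1339     0.1843       6.89
  Change   -0.003472   0.002315   0.003472   0.001157
  Equil       0.5569     0.1362     0.1878      6.891
  solve Keq expr → x = 0.001157; check Q = 0.004896

[E]_eq = 6.891 M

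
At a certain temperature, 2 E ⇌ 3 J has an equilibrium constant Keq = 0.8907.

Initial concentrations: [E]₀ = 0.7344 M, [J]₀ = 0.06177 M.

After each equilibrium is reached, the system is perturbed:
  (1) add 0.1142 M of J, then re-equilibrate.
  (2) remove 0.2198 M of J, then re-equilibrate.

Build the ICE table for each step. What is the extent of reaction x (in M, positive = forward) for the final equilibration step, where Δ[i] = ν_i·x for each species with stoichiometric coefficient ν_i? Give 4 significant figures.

x = 0.04661 M

Q₀ = 4.3699e-04 vs Keq = 0.8907 ⇒ Q<K, forward
Step 1:
                   E          J
  Initial     0.7344    0.06177
  Change      -0.317     0.4756
  Equil       0.4174     0.5373
  solve Keq expr → x = 0.1585; check Q = 0.8907
Then add 0.1142 M of J.
Step 2:
                   E          J
  Initial     0.4174     0.6515
  Change     0.04875   -0.07313
  Equil       0.4661     0.5784
  solve Keq expr → x = -0.02438; check Q = 0.8907
Then remove 0.2198 M of J.
Step 3:
                   E          J
  Initial     0.4661     0.3586
  Change    -0.09323     0.1398
  Equil       0.3729     0.4985
  solve Keq expr → x = 0.04661; check Q = 0.8907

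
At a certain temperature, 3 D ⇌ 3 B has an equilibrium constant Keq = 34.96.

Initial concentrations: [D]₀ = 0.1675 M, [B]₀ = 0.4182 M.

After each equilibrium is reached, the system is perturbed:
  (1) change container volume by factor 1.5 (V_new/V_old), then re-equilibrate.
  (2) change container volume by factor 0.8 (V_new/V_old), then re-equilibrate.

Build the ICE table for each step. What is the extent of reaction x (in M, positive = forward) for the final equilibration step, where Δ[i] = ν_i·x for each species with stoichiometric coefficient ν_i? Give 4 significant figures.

Q₀ = 15.56 vs Keq = 34.96 ⇒ Q<K, forward
Step 1:
                    D           B
  Initial      0.1675      0.4182
  Change     -0.03033     0.03033
  Equil        0.1372      0.4485
  solve Keq expr → x = 0.01011; check Q = 34.96
Then change container volume by factor 1.5 (V_new/V_old).
Step 2:
                    D           B
  Initial     0.09145       0.299
  Change            0           0
  Equil       0.09145       0.299
  solve Keq expr → x = 0; check Q = 34.96
Then change container volume by factor 0.8 (V_new/V_old).
Step 3:
                    D           B
  Initial      0.1143      0.3738
  Change            0           0
  Equil        0.1143      0.3738
  solve Keq expr → x = 0; check Q = 34.96

x = 0 M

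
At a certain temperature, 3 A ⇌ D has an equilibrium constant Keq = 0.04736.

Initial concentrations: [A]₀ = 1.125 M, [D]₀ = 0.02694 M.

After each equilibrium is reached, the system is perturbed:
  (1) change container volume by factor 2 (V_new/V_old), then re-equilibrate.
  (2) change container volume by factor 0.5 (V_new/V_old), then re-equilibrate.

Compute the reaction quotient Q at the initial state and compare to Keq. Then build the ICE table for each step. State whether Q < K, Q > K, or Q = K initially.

Q₀ = 0.01892; Q < K (proceeds forward)

Q₀ = 0.01892 vs Keq = 0.04736 ⇒ Q<K, forward
Step 1:
                  A         D
  Initial     1.125   0.02694
  Change    -0.0809   0.02697
  Equil       1.044   0.05391
  solve Keq expr → x = 0.02697; check Q = 0.04736
Then change container volume by factor 2 (V_new/V_old).
Step 2:
                  A         D
  Initial    0.5221   0.02695
  Change    0.05374  -0.01791
  Equil      0.5758  0.009041
  solve Keq expr → x = -0.01791; check Q = 0.04736
Then change container volume by factor 0.5 (V_new/V_old).
Step 3:
                  A         D
  Initial     1.152   0.01808
  Change    -0.1075   0.03582
  Equil       1.044   0.05391
  solve Keq expr → x = 0.03582; check Q = 0.04736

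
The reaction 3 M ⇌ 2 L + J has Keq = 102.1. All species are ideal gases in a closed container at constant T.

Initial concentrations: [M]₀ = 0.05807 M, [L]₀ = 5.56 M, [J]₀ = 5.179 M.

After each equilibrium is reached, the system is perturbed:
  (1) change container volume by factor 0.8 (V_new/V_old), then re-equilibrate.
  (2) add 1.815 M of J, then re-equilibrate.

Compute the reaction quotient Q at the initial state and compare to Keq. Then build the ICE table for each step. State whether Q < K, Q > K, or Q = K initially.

Q₀ = 8.1760e+05; Q > K (proceeds reverse)

Q₀ = 8.1760e+05 vs Keq = 102.1 ⇒ Q>K, reverse
Step 1:
                    M           L           J
  init        0.05807        5.56       5.179
  Δ             0.987      -0.658      -0.329
  eq            1.045       4.902        4.85
  solve Keq expr → x = -0.329; check Q = 102.1
Then change container volume by factor 0.8 (V_new/V_old).
Step 2:
                    M           L           J
  init          1.306       6.127       6.062
  Δ                 0           0           0
  eq            1.306       6.127       6.062
  solve Keq expr → x = 0; check Q = 102.1
Then add 1.815 M of J.
Step 3:
                    M           L           J
  init          1.306       6.127       7.877
  Δ            0.1061    -0.07071    -0.03535
  eq            1.412       6.057       7.842
  solve Keq expr → x = -0.03535; check Q = 102.1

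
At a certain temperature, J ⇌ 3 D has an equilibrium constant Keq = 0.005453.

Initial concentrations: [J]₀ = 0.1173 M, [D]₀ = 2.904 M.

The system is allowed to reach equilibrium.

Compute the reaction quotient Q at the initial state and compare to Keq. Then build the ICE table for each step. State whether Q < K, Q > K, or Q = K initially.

Q₀ = 208.8 vs Keq = 0.005453 ⇒ Q>K, reverse
Step 1:
                   J          D
  I           0.1173      2.904
  C           0.9088     -2.726
  E            1.026     0.1775
  solve Keq expr → x = -0.9088; check Q = 0.005453

Q₀ = 208.8; Q > K (proceeds reverse)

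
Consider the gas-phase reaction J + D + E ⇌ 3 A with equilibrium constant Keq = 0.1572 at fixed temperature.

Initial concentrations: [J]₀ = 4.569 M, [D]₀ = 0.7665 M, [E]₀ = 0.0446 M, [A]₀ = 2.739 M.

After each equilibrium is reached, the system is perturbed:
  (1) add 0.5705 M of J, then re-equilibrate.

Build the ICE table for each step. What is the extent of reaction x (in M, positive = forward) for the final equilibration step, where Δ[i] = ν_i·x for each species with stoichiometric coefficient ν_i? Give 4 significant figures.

x = 0.008521 M

Q₀ = 131.6 vs Keq = 0.1572 ⇒ Q>K, reverse
Step 1:
                  J         D         E         A
  I           4.569    0.7665    0.0446     2.739
  C          0.6119    0.6119    0.6119    -1.836
  E           5.181     1.378    0.6565    0.9033
  solve Keq expr → x = -0.6119; check Q = 0.1572
Then add 0.5705 M of J.
Step 2:
                  J         D         E         A
  I           5.751     1.378    0.6565    0.9033
  C       -0.008521 -0.008521 -0.008521   0.02556
  E           5.743      1.37     0.648    0.9288
  solve Keq expr → x = 0.008521; check Q = 0.1572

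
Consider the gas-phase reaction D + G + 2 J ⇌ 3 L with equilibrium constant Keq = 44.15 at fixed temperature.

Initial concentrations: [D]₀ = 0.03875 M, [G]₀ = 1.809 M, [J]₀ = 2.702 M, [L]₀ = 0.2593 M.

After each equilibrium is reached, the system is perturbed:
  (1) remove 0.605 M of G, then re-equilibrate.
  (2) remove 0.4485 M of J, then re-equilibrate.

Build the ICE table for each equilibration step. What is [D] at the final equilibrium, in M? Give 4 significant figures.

Q₀ = 0.03407 vs Keq = 44.15 ⇒ Q<K, forward
Step 1:
                    D           G           J           L
  Initial     0.03875       1.809       2.702      0.2593
  Change     -0.03865    -0.03865     -0.0773       0.116
  Equil    9.8137e-05        1.77       2.625      0.3753
  solve Keq expr → x = 0.03865; check Q = 44.15
Then remove 0.605 M of G.
Step 2:
                    D           G           J           L
  Initial  9.8137e-05       1.165       2.625      0.3753
  Change   5.0749e-05  5.0749e-05  1.0150e-04 -1.5225e-04
  Equil    1.4889e-04       1.165       2.625      0.3751
  solve Keq expr → x = -5.0749e-05; check Q = 44.15
Then remove 0.4485 M of J.
Step 3:
                    D           G           J           L
  Initial  1.4889e-04       1.165       2.176      0.3751
  Change   6.7301e-05  6.7301e-05  1.3460e-04 -2.0190e-04
  Equil    2.1619e-04       1.165       2.176      0.3749
  solve Keq expr → x = -6.7301e-05; check Q = 44.15

[D]_eq = 2.1619e-04 M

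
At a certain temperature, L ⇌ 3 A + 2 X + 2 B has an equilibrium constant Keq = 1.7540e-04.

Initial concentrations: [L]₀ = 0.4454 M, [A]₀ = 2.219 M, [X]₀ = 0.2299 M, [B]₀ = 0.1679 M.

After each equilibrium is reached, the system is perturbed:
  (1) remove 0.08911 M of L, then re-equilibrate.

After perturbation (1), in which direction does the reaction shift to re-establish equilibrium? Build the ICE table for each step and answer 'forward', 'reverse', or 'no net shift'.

Q₀ = 0.03655 vs Keq = 1.7540e-04 ⇒ Q>K, reverse
Step 1:
                  L         A         X         B
  I          0.4454     2.219    0.2299    0.1679
  C         0.06679   -0.2004   -0.1336   -0.1336
  E          0.5122     2.019   0.09631   0.03431
  solve Keq expr → x = -0.06679; check Q = 1.7540e-04
Then remove 0.08911 M of L.
Step 2:
                  L         A         X         B
  I          0.4231     2.019   0.09631   0.03431
  C        0.001128 -0.003384 -0.002256 -0.002256
  E          0.4242     2.015   0.09406   0.03206
  solve Keq expr → x = -0.001128; check Q = 1.7540e-04

Direction: reverse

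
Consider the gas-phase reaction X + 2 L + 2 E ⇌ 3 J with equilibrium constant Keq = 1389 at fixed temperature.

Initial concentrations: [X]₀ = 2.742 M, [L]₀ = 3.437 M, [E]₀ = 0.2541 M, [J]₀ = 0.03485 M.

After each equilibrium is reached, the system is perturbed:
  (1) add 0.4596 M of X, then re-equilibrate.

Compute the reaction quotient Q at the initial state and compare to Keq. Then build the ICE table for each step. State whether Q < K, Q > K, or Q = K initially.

Q₀ = 2.0238e-05; Q < K (proceeds forward)

Q₀ = 2.0238e-05 vs Keq = 1389 ⇒ Q<K, forward
Step 1:
                   X          L          E          J
  Initial      2.742      3.437     0.2541    0.03485
  Change     -0.1264    -0.2527    -0.2527     0.3791
  Equil        2.616      3.184   0.001387     0.4139
  solve Keq expr → x = 0.1264; check Q = 1389
Then add 0.4596 M of X.
Step 2:
                   X          L          E          J
  Initial      3.075      3.184   0.001387     0.4139
  Change  -5.3537e-05 -1.0707e-04 -1.0707e-04 1.6061e-04
  Equil        3.075      3.184    0.00128     0.4141
  solve Keq expr → x = 5.3537e-05; check Q = 1389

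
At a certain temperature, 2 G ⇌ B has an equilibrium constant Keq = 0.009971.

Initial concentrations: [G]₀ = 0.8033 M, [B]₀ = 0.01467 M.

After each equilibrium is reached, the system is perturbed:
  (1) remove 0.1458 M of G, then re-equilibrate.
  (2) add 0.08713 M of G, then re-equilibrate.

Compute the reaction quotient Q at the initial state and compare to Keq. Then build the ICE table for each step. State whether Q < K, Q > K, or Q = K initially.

Q₀ = 0.02273; Q > K (proceeds reverse)

Q₀ = 0.02273 vs Keq = 0.009971 ⇒ Q>K, reverse
Step 1:
                    G           B
  Initial      0.8033     0.01467
  Change      0.01596   -0.007978
  Equil        0.8193    0.006692
  solve Keq expr → x = -0.007978; check Q = 0.009971
Then remove 0.1458 M of G.
Step 2:
                    G           B
  Initial      0.6735    0.006692
  Change     0.004226   -0.002113
  Equil        0.6777    0.004579
  solve Keq expr → x = -0.002113; check Q = 0.009971
Then add 0.08713 M of G.
Step 3:
                    G           B
  Initial      0.7648    0.004579
  Change    -0.002432    0.001216
  Equil        0.7624    0.005795
  solve Keq expr → x = 0.001216; check Q = 0.009971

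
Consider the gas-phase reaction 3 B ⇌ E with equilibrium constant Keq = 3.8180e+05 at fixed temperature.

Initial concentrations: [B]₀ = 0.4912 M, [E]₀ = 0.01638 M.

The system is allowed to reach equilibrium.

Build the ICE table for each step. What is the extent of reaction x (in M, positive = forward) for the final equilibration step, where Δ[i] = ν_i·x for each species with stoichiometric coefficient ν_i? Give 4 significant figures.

x = 0.1612 M

Q₀ = 0.1382 vs Keq = 3.8180e+05 ⇒ Q<K, forward
Step 1:
                   B          E
  init        0.4912    0.01638
  Δ          -0.4835     0.1612
  eq        0.007747     0.1775
  solve Keq expr → x = 0.1612; check Q = 3.8180e+05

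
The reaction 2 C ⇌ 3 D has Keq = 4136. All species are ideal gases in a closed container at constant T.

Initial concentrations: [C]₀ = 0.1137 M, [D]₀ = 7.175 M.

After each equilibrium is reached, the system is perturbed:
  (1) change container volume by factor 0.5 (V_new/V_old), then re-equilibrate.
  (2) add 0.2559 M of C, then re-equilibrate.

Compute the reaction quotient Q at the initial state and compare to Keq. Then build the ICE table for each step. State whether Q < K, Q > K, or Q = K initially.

Q₀ = 2.8572e+04 vs Keq = 4136 ⇒ Q>K, reverse
Step 1:
                   C          D
  Initial     0.1137      7.175
  Change      0.1694    -0.2541
  Equil       0.2831      6.921
  solve Keq expr → x = -0.0847; check Q = 4136
Then change container volume by factor 0.5 (V_new/V_old).
Step 2:
                   C          D
  Initial     0.5662      13.84
  Change      0.2077    -0.3115
  Equil       0.7739      13.53
  solve Keq expr → x = -0.1038; check Q = 4136
Then add 0.2559 M of C.
Step 3:
                   C          D
  Initial       1.03      13.53
  Change     -0.2266     0.3398
  Equil       0.8032      13.87
  solve Keq expr → x = 0.1133; check Q = 4136

Q₀ = 2.8572e+04; Q > K (proceeds reverse)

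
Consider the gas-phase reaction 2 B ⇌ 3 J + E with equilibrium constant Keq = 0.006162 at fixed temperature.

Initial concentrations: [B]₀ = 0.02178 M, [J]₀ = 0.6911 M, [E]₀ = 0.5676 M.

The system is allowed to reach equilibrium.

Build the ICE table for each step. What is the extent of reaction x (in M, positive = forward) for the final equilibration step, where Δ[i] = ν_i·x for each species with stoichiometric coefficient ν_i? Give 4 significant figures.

x = -0.1852 M

Q₀ = 395 vs Keq = 0.006162 ⇒ Q>K, reverse
Step 1:
                   B          J          E
  init       0.02178     0.6911     0.5676
  Δ           0.3705    -0.5557    -0.1852
  eq          0.3923     0.1354     0.3824
  solve Keq expr → x = -0.1852; check Q = 0.006162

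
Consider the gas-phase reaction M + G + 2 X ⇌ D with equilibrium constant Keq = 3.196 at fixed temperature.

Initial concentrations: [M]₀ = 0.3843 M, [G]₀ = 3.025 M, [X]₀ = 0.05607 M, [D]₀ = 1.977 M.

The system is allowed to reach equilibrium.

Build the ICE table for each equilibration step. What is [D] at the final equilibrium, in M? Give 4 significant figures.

[D]_eq = 1.744 M

Q₀ = 540.9 vs Keq = 3.196 ⇒ Q>K, reverse
Step 1:
                  M         G         X         D
  I          0.3843     3.025   0.05607     1.977
  C          0.2326    0.2326    0.4651   -0.2326
  E          0.6169     3.258    0.5212     1.744
  solve Keq expr → x = -0.2326; check Q = 3.196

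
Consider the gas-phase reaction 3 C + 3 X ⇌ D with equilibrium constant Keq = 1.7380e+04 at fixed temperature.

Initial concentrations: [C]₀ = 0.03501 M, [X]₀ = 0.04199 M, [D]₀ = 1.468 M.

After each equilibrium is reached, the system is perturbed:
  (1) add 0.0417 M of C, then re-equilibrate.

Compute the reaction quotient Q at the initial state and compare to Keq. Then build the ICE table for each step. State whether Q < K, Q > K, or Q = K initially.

Q₀ = 4.6207e+08 vs Keq = 1.7380e+04 ⇒ Q>K, reverse
Step 1:
                  C         X         D
  I         0.03501   0.04199     1.468
  C          0.1696    0.1696  -0.05654
  E          0.2046    0.2116     1.411
  solve Keq expr → x = -0.05654; check Q = 1.7380e+04
Then add 0.0417 M of C.
Step 2:
                  C         X         D
  I          0.2463    0.2116     1.411
  C        -0.01999  -0.01999  0.006665
  E          0.2263    0.1916     1.418
  solve Keq expr → x = 0.006665; check Q = 1.7380e+04

Q₀ = 4.6207e+08; Q > K (proceeds reverse)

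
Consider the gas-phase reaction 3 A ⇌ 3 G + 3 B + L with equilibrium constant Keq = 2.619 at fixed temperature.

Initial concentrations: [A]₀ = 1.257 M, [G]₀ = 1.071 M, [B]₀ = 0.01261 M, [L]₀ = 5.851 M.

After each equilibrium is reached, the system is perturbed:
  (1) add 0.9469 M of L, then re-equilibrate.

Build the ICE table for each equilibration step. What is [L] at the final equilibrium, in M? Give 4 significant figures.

Q₀ = 7.2567e-06 vs Keq = 2.619 ⇒ Q<K, forward
Step 1:
                   A          G          B          L
  init         1.257      1.071    0.01261      5.851
  Δ          -0.4164     0.4164     0.4164     0.1388
  eq          0.8406      1.487      0.429       5.99
  solve Keq expr → x = 0.1388; check Q = 2.619
Then add 0.9469 M of L.
Step 2:
                   A          G          B          L
  init        0.8406      1.487      0.429      6.937
  Δ          0.01155   -0.01155   -0.01155   -0.00385
  eq          0.8522      1.476     0.4174      6.933
  solve Keq expr → x = -0.00385; check Q = 2.619

[L]_eq = 6.933 M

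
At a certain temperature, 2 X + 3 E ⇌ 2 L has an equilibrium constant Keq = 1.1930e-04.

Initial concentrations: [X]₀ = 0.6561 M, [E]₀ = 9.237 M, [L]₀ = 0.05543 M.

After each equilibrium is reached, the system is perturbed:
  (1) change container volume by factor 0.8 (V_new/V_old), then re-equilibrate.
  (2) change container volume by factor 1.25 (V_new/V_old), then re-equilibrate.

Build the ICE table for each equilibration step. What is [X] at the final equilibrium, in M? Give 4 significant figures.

[X]_eq = 0.5479 M

Q₀ = 9.0564e-06 vs Keq = 1.1930e-04 ⇒ Q<K, forward
Step 1:
                  X         E         L
  Initial    0.6561     9.237   0.05543
  Change    -0.1082   -0.1623    0.1082
  Equil      0.5479     9.075    0.1636
  solve Keq expr → x = 0.05409; check Q = 1.1930e-04
Then change container volume by factor 0.8 (V_new/V_old).
Step 2:
                  X         E         L
  Initial    0.6849     11.34    0.2045
  Change   -0.05533    -0.083   0.05533
  Equil      0.6296     11.26    0.2598
  solve Keq expr → x = 0.02767; check Q = 1.1930e-04
Then change container volume by factor 1.25 (V_new/V_old).
Step 3:
                  X         E         L
  Initial    0.5037     9.008    0.2079
  Change    0.04427    0.0664  -0.04427
  Equil      0.5479     9.075    0.1636
  solve Keq expr → x = -0.02213; check Q = 1.1930e-04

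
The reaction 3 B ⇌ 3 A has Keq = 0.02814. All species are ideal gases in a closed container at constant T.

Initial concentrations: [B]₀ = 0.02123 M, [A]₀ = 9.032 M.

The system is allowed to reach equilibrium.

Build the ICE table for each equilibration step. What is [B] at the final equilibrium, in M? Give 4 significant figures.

Q₀ = 7.7002e+07 vs Keq = 0.02814 ⇒ Q>K, reverse
Step 1:
                   B          A
  I          0.02123      9.032
  C            6.921     -6.921
  E            6.942      2.111
  solve Keq expr → x = -2.307; check Q = 0.02814

[B]_eq = 6.942 M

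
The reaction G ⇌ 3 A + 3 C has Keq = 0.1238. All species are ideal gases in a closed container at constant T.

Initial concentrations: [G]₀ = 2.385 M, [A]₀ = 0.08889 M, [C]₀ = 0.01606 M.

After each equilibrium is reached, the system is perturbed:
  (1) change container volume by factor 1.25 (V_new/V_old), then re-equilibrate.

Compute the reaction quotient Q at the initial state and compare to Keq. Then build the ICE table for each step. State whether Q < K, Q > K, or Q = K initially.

Q₀ = 1.2199e-09; Q < K (proceeds forward)

Q₀ = 1.2199e-09 vs Keq = 0.1238 ⇒ Q<K, forward
Step 1:
                   G          A          C
  Initial      2.385    0.08889    0.01606
  Change     -0.2498     0.7495     0.7495
  Equil        2.135     0.8384     0.7655
  solve Keq expr → x = 0.2498; check Q = 0.1238
Then change container volume by factor 1.25 (V_new/V_old).
Step 2:
                   G          A          C
  Initial      1.708     0.6707     0.6124
  Change    -0.04254     0.1276     0.1276
  Equil        1.666     0.7983       0.74
  solve Keq expr → x = 0.04254; check Q = 0.1238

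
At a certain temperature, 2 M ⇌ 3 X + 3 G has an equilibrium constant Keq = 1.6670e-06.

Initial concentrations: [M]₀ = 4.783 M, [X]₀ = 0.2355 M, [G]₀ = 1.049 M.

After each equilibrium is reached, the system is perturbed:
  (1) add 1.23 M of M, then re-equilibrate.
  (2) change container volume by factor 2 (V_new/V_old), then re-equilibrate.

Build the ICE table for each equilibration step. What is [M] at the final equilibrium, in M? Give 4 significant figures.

Q₀ = 6.5902e-04 vs Keq = 1.6670e-06 ⇒ Q>K, reverse
Step 1:
                   M          X          G
  init         4.783     0.2355      1.049
  Δ           0.1302    -0.1954    -0.1954
  eq           4.913    0.04014     0.8536
  solve Keq expr → x = -0.06512; check Q = 1.6670e-06
Then add 1.23 M of M.
Step 2:
                   M          X          G
  init         6.143    0.04014     0.8536
  Δ        -0.004064   0.006097   0.006097
  eq           6.139    0.04624     0.8597
  solve Keq expr → x = 0.002032; check Q = 1.6670e-06
Then change container volume by factor 2 (V_new/V_old).
Step 3:
                   M          X          G
  init          3.07    0.02312     0.4299
  Δ         -0.02065    0.03098    0.03098
  eq           3.049     0.0541     0.4608
  solve Keq expr → x = 0.01033; check Q = 1.6670e-06

[M]_eq = 3.049 M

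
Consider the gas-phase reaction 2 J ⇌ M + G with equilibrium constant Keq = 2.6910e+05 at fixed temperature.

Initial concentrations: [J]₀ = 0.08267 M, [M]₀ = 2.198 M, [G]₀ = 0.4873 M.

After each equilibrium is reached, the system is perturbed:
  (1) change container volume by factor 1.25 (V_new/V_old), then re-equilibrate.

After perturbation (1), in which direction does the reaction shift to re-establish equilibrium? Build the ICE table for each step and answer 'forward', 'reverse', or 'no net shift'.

Direction: no net shift

Q₀ = 156.7 vs Keq = 2.6910e+05 ⇒ Q<K, forward
Step 1:
                  J         M         G
  Initial   0.08267     2.198    0.4873
  Change   -0.08058   0.04029   0.04029
  Equil    0.002095     2.238    0.5276
  solve Keq expr → x = 0.04029; check Q = 2.6910e+05
Then change container volume by factor 1.25 (V_new/V_old).
Step 2:
                  J         M         G
  Initial  0.001676     1.791    0.4221
  Change          0         0         0
  Equil    0.001676     1.791    0.4221
  solve Keq expr → x = 0; check Q = 2.6910e+05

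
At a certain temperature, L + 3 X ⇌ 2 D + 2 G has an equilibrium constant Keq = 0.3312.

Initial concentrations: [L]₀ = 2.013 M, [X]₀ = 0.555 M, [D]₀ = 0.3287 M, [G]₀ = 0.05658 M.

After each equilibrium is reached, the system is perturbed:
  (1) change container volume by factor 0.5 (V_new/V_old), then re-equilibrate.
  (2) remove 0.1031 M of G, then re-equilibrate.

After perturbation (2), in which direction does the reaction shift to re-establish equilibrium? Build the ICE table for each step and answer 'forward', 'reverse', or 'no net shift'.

Direction: forward

Q₀ = 0.001005 vs Keq = 0.3312 ⇒ Q<K, forward
Step 1:
                    L           X           D           G
  I             2.013       0.555      0.3287     0.05658
  C          -0.09031     -0.2709      0.1806      0.1806
  E             1.923      0.2841      0.5093      0.2372
  solve Keq expr → x = 0.09031; check Q = 0.3312
Then change container volume by factor 0.5 (V_new/V_old).
Step 2:
                    L           X           D           G
  I             3.845      0.5681       1.019      0.4744
  C                 0           0           0           0
  E             3.845      0.5681       1.019      0.4744
  solve Keq expr → x = 0; check Q = 0.3312
Then remove 0.1031 M of G.
Step 3:
                    L           X           D           G
  I             3.845      0.5681       1.019      0.3713
  C           -0.0158    -0.04741     0.03161     0.03161
  E              3.83      0.5207        1.05      0.4029
  solve Keq expr → x = 0.0158; check Q = 0.3312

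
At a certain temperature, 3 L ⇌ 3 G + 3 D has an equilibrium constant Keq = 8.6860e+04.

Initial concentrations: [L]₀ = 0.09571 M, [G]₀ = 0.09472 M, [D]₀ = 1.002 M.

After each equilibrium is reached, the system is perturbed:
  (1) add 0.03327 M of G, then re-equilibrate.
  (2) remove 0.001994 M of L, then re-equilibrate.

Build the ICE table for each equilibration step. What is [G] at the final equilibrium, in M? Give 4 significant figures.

Q₀ = 0.9751 vs Keq = 8.6860e+04 ⇒ Q<K, forward
Step 1:
                    L           G           D
  I           0.09571     0.09472       1.002
  C          -0.09112     0.09112     0.09112
  E          0.004587      0.1858       1.093
  solve Keq expr → x = 0.03037; check Q = 8.6860e+04
Then add 0.03327 M of G.
Step 2:
                    L           G           D
  I          0.004587      0.2191       1.093
  C        7.9758e-04 -7.9758e-04 -7.9758e-04
  E          0.005385      0.2183       1.092
  solve Keq expr → x = -2.6586e-04; check Q = 8.6860e+04
Then remove 0.001994 M of L.
Step 3:
                    L           G           D
  I          0.003391      0.2183       1.092
  C          0.001937   -0.001937   -0.001937
  E          0.005327      0.2164        1.09
  solve Keq expr → x = -6.4559e-04; check Q = 8.6860e+04

[G]_eq = 0.2164 M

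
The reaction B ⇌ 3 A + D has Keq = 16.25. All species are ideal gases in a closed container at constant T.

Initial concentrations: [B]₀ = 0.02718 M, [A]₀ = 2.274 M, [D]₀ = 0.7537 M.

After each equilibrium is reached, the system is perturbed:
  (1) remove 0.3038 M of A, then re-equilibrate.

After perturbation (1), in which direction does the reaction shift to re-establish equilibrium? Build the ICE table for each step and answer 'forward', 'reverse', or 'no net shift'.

Direction: forward

Q₀ = 326.1 vs Keq = 16.25 ⇒ Q>K, reverse
Step 1:
                  B         A         D
  init      0.02718     2.274    0.7537
  Δ            0.17     -0.51     -0.17
  eq         0.1972     1.764    0.5837
  solve Keq expr → x = -0.17; check Q = 16.25
Then remove 0.3038 M of A.
Step 2:
                  B         A         D
  init       0.1972      1.46    0.5837
  Δ        -0.04271    0.1281   0.04271
  eq         0.1545     1.588    0.6264
  solve Keq expr → x = 0.04271; check Q = 16.25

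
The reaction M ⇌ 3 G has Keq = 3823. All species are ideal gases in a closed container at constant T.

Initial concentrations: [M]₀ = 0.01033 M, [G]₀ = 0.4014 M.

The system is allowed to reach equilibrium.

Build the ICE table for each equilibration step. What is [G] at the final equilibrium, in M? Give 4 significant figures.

Q₀ = 6.261 vs Keq = 3823 ⇒ Q<K, forward
Step 1:
                   M          G
  init       0.01033     0.4014
  Δ         -0.01031    0.03093
  eq      2.1136e-05     0.4323
  solve Keq expr → x = 0.01031; check Q = 3823

[G]_eq = 0.4323 M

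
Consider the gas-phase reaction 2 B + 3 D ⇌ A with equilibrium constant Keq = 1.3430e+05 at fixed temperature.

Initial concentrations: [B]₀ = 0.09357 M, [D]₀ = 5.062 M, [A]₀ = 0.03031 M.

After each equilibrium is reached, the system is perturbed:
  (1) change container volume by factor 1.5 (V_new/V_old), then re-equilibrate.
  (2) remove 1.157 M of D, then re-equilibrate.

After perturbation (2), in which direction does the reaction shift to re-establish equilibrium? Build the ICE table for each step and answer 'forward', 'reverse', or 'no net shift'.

Q₀ = 0.02669 vs Keq = 1.3430e+05 ⇒ Q<K, forward
Step 1:
                    B           D           A
  Initial     0.09357       5.062     0.03031
  Change      -0.0935     -0.1403     0.04675
  Equil    6.9374e-05       4.922     0.07706
  solve Keq expr → x = 0.04675; check Q = 1.3430e+05
Then change container volume by factor 1.5 (V_new/V_old).
Step 2:
                    B           D           A
  Initial  4.6249e-05       3.281     0.05137
  Change   5.7778e-05  8.6668e-05 -2.8889e-05
  Equil    1.0403e-04       3.281     0.05134
  solve Keq expr → x = -2.8889e-05; check Q = 1.3430e+05
Then remove 1.157 M of D.
Step 3:
                    B           D           A
  Initial  1.0403e-04       2.124     0.05134
  Change   9.5569e-05  1.4335e-04 -4.7785e-05
  Equil    1.9960e-04       2.124      0.0513
  solve Keq expr → x = -4.7785e-05; check Q = 1.3430e+05

Direction: reverse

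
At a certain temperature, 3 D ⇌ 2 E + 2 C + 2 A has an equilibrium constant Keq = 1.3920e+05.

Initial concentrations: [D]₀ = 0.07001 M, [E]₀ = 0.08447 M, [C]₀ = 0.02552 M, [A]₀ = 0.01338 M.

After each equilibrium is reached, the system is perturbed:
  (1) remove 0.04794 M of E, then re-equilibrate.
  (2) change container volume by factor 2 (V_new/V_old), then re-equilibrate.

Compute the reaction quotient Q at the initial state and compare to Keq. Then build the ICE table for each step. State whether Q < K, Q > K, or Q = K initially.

Q₀ = 2.4244e-06 vs Keq = 1.3920e+05 ⇒ Q<K, forward
Step 1:
                  D         E         C         A
  I         0.07001   0.08447   0.02552   0.01338
  C        -0.06988   0.04659   0.04659   0.04659
  E       1.3213e-04    0.1311   0.07211   0.05997
  solve Keq expr → x = 0.02329; check Q = 1.3920e+05
Then remove 0.04794 M of E.
Step 2:
                  D         E         C         A
  I       1.3213e-04   0.08312   0.07211   0.05997
  C       -3.4533e-05 2.3022e-05 2.3022e-05 2.3022e-05
  E       9.7597e-05   0.08314   0.07213   0.05999
  solve Keq expr → x = 1.1511e-05; check Q = 1.3920e+05
Then change container volume by factor 2 (V_new/V_old).
Step 3:
                  D         E         C         A
  I       4.8798e-05   0.04157   0.03606   0.02999
  C       -2.4377e-05 1.6251e-05 1.6251e-05 1.6251e-05
  E       2.4422e-05   0.04159   0.03608   0.03001
  solve Keq expr → x = 8.1256e-06; check Q = 1.3920e+05

Q₀ = 2.4244e-06; Q < K (proceeds forward)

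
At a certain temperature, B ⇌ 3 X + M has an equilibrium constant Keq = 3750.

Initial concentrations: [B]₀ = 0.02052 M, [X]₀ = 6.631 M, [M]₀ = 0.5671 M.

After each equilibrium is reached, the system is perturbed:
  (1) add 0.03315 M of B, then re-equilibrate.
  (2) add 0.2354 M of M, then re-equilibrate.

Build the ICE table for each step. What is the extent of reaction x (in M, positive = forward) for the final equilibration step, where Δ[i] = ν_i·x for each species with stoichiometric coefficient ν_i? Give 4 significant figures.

x = -0.01592 M

Q₀ = 8058 vs Keq = 3750 ⇒ Q>K, reverse
Step 1:
                   B          X          M
  Initial    0.02052      6.631     0.5671
  Change     0.02077   -0.06231   -0.02077
  Equil      0.04129      6.569     0.5463
  solve Keq expr → x = -0.02077; check Q = 3750
Then add 0.03315 M of B.
Step 2:
                   B          X          M
  Initial    0.07444      6.569     0.5463
  Change    -0.02918    0.08755    0.02918
  Equil      0.04526      6.656     0.5755
  solve Keq expr → x = 0.02918; check Q = 3750
Then add 0.2354 M of M.
Step 3:
                   B          X          M
  Initial    0.04526      6.656     0.8109
  Change     0.01592   -0.04777   -0.01592
  Equil      0.06118      6.608      0.795
  solve Keq expr → x = -0.01592; check Q = 3750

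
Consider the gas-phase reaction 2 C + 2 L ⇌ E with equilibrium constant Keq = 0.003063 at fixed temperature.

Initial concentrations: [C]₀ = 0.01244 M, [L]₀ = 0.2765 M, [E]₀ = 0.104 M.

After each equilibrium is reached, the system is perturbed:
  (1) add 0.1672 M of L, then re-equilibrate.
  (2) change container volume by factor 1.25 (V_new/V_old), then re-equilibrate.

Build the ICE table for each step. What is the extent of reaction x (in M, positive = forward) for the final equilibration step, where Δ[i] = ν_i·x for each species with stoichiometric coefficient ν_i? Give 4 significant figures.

Q₀ = 8790 vs Keq = 0.003063 ⇒ Q>K, reverse
Step 1:
                    C           L           E
  Initial     0.01244      0.2765       0.104
  Change       0.2079      0.2079      -0.104
  Equil        0.2204      0.4844  3.4907e-05
  solve Keq expr → x = -0.104; check Q = 0.003063
Then add 0.1672 M of L.
Step 2:
                    C           L           E
  Initial      0.2204      0.6516  3.4907e-05
  Change  -5.6423e-05 -5.6423e-05  2.8211e-05
  Equil        0.2203      0.6516  6.3119e-05
  solve Keq expr → x = 2.8211e-05; check Q = 0.003063
Then change container volume by factor 1.25 (V_new/V_old).
Step 3:
                    C           L           E
  Initial      0.1763      0.5213  5.0495e-05
  Change   4.9244e-05  4.9244e-05 -2.4622e-05
  Equil        0.1763      0.5213  2.5873e-05
  solve Keq expr → x = -2.4622e-05; check Q = 0.003063

x = -2.4622e-05 M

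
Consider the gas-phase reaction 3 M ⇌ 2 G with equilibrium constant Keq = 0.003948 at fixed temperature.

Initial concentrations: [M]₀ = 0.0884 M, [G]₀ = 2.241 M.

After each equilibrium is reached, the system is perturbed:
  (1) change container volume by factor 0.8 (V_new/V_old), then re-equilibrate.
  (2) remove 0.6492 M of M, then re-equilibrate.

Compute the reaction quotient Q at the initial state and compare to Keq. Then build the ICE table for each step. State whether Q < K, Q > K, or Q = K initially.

Q₀ = 7270; Q > K (proceeds reverse)

Q₀ = 7270 vs Keq = 0.003948 ⇒ Q>K, reverse
Step 1:
                    M           G
  init         0.0884       2.241
  Δ              2.88       -1.92
  eq            2.968      0.3213
  solve Keq expr → x = -0.9599; check Q = 0.003948
Then change container volume by factor 0.8 (V_new/V_old).
Step 2:
                    M           G
  init           3.71      0.4016
  Δ          -0.05593     0.03729
  eq            3.654      0.4389
  solve Keq expr → x = 0.01864; check Q = 0.003948
Then remove 0.6492 M of M.
Step 3:
                    M           G
  init          3.005      0.4389
  Δ            0.1342    -0.08944
  eq            3.139      0.3494
  solve Keq expr → x = -0.04472; check Q = 0.003948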